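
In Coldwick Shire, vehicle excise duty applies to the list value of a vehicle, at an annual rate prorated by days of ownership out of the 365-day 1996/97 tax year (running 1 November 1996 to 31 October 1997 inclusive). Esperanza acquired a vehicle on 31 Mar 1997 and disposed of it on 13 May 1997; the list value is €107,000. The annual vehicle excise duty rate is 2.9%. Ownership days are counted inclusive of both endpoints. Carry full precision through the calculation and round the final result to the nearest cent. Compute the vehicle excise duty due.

Days held (31 Mar – 13 May 1997): 44 out of 365
Tax = €107,000 × 2.9% × 44/365 = €374.0603

€374.06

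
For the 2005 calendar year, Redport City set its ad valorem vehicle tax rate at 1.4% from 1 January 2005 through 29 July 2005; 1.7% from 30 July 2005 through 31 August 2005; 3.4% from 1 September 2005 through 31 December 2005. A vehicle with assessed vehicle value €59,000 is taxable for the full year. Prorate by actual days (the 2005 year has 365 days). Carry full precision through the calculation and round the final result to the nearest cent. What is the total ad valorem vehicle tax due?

€1,236.41

1 January – 29 July 2005: 210 days at 1.4% → €59,000 × 1.4% × 210/365 = €475.2329
30 July – 31 August 2005: 33 days at 1.7% → €59,000 × 1.7% × 33/365 = €90.6822
1 September – 31 December 2005: 122 days at 3.4% → €59,000 × 3.4% × 122/365 = €670.4986
Total = €1,236.4137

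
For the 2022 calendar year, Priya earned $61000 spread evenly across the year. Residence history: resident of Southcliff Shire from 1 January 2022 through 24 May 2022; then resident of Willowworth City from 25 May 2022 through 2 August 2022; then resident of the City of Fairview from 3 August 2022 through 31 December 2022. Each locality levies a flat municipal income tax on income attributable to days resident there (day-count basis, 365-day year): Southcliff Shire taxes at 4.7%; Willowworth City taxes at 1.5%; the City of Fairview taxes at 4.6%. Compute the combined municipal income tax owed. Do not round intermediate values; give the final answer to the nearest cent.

$2467.41

Southcliff Shire, 1 January – 24 May 2022: 144 days → $61000 × 4.7% × 144/365 = $1131.0904
Willowworth City, 25 May – 2 August 2022: 70 days → $61000 × 1.5% × 70/365 = $175.4795
The City of Fairview, 3 August – 31 December 2022: 151 days → $61000 × 4.6% × 151/365 = $1160.8384
Total = $2467.4082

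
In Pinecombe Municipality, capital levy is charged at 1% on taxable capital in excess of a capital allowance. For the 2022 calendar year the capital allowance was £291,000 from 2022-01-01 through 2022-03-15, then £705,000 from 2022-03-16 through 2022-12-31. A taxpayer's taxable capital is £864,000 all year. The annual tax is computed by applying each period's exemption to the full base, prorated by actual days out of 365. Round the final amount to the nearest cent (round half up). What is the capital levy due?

£2,429.34

2022-01-01 to 2022-03-15: 74 days, exemption £291,000 → (£864,000 − £291,000) × 1% × 74/365 = £1,161.6986
2022-03-16 to 2022-12-31: 291 days, exemption £705,000 → (£864,000 − £705,000) × 1% × 291/365 = £1,267.6438
Total = £2,429.3425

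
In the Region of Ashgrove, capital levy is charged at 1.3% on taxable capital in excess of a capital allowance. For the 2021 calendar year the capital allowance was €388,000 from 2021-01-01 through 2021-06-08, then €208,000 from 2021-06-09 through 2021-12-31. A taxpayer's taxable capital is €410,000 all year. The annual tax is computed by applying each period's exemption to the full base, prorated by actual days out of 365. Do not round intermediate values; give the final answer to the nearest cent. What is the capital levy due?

€1,606.66

2021-01-01 to 2021-06-08: 159 days, exemption €388,000 → (€410,000 − €388,000) × 1.3% × 159/365 = €124.5863
2021-06-09 to 2021-12-31: 206 days, exemption €208,000 → (€410,000 − €208,000) × 1.3% × 206/365 = €1,482.0712
Total = €1,606.6575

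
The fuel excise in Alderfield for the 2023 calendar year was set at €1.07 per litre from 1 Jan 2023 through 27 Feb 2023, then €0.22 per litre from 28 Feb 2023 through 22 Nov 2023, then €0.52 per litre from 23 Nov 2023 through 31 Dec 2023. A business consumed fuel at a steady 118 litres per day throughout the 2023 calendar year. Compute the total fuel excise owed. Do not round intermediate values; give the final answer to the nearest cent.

1 Jan – 27 Feb 2023: 58 days × 118 litres/day = 6,844 litres at €1.07/litre → €7,323.08
28 Feb – 22 Nov 2023: 268 days × 118 litres/day = 31,624 litres at €0.22/litre → €6,957.28
23 Nov – 31 Dec 2023: 39 days × 118 litres/day = 4,602 litres at €0.52/litre → €2,393.04

€16,673.40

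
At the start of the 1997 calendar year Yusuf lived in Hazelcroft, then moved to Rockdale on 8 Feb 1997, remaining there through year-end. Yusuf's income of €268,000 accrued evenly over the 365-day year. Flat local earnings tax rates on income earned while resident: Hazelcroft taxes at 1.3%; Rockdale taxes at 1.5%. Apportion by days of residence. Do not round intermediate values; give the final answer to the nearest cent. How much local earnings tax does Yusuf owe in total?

Hazelcroft, 1 Jan – 7 Feb 1997: 38 days → €268,000 × 1.3% × 38/365 = €362.7178
Rockdale, 8 Feb – 31 Dec 1997: 327 days → €268,000 × 1.5% × 327/365 = €3,601.4795
Total = €3,964.1973

€3,964.20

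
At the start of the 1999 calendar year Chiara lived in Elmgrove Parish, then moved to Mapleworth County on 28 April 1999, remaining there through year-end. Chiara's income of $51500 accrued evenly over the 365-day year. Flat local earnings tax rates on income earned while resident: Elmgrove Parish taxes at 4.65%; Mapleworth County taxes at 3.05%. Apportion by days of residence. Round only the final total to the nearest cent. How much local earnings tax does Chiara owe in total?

$1834.88

Elmgrove Parish, 1 January – 27 April 1999: 117 days → $51500 × 4.65% × 117/365 = $767.6322
Mapleworth County, 28 April – 31 December 1999: 248 days → $51500 × 3.05% × 248/365 = $1067.2493
Total = $1834.8815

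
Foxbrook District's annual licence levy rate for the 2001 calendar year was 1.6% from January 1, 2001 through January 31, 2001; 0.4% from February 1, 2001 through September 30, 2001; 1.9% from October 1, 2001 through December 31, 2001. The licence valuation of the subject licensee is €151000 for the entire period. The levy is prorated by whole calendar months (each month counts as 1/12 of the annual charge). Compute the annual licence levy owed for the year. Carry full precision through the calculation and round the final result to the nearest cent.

January 1 – January 31, 2001: 1 month at 1.6% → €151000 × 1.6% × 1/12 = €201.3333
February 1 – September 30, 2001: 8 months at 0.4% → €151000 × 0.4% × 8/12 = €402.6667
October 1 – December 31, 2001: 3 months at 1.9% → €151000 × 1.9% × 3/12 = €717.2500
Total = €1321.2500

€1321.25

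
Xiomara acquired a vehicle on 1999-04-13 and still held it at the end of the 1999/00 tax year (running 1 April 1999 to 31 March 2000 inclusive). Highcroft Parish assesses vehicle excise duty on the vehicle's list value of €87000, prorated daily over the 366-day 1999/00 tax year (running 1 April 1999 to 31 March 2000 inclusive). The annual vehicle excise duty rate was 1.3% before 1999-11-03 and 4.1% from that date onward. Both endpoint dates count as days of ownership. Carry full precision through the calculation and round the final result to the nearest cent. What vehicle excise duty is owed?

€2092.28

1999-04-13 to 1999-11-02: 204 days at 1.3% → €87000 × 1.3% × 204/366 = €630.3934
1999-11-03 to 2000-03-31: 150 days at 4.1% → €87000 × 4.1% × 150/366 = €1461.8852
Total = €2092.2787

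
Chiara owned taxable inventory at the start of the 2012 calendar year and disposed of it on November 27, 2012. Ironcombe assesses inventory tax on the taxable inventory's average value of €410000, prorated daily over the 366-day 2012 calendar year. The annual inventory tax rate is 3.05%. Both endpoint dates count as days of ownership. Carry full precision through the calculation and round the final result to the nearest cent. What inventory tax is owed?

€11343.33

Days held (January 1 – November 27, 2012): 332 out of 366
Tax = €410000 × 3.05% × 332/366 = €11343.3333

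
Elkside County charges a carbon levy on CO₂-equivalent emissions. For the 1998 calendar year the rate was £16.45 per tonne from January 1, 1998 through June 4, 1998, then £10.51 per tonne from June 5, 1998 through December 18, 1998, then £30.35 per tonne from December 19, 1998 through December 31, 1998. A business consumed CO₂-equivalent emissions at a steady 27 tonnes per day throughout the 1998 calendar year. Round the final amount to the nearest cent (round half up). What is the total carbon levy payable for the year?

January 1 – June 4, 1998: 155 days × 27 tonnes/day = 4,185 tonnes at £16.45/tonne → £68,843.25
June 5 – December 18, 1998: 197 days × 27 tonnes/day = 5,319 tonnes at £10.51/tonne → £55,902.69
December 19 – December 31, 1998: 13 days × 27 tonnes/day = 351 tonnes at £30.35/tonne → £10,652.85

£135,398.79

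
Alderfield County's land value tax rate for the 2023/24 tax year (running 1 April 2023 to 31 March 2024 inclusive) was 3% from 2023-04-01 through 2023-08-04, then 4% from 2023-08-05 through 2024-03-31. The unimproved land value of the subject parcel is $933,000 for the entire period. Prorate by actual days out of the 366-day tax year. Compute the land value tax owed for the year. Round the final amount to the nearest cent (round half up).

2023-04-01 to 2023-08-04: 126 days at 3% → $933,000 × 3% × 126/366 = $9,635.9016
2023-08-05 to 2024-03-31: 240 days at 4% → $933,000 × 4% × 240/366 = $24,472.1311
Total = $34,108.0328

$34,108.03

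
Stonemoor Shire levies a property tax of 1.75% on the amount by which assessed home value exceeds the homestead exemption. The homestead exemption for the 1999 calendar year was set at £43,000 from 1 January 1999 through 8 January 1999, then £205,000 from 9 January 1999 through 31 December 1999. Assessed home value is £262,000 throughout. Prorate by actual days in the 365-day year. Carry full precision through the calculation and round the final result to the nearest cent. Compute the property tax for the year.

1 January – 8 January 1999: 8 days, exemption £43,000 → (£262,000 − £43,000) × 1.75% × 8/365 = £84.0000
9 January – 31 December 1999: 357 days, exemption £205,000 → (£262,000 − £205,000) × 1.75% × 357/365 = £975.6370
Total = £1,059.6370

£1,059.64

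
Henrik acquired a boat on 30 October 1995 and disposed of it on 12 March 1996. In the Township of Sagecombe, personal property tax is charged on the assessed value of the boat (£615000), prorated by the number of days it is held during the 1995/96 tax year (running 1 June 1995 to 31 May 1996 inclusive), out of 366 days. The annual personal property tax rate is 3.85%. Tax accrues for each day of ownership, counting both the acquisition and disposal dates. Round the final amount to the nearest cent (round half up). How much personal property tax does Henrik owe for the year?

Days held (30 October 1995 – 12 March 1996): 135 out of 366
Tax = £615000 × 3.85% × 135/366 = £8733.5041

£8733.50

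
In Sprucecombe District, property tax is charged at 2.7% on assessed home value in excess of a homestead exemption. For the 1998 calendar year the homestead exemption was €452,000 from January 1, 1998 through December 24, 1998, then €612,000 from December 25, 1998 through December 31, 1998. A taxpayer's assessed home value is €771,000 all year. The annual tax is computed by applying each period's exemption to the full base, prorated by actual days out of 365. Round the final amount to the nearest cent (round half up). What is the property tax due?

January 1 – December 24, 1998: 358 days, exemption €452,000 → (€771,000 − €452,000) × 2.7% × 358/365 = €8,447.8192
December 25 – December 31, 1998: 7 days, exemption €612,000 → (€771,000 − €612,000) × 2.7% × 7/365 = €82.3315
Total = €8,530.1507

€8,530.15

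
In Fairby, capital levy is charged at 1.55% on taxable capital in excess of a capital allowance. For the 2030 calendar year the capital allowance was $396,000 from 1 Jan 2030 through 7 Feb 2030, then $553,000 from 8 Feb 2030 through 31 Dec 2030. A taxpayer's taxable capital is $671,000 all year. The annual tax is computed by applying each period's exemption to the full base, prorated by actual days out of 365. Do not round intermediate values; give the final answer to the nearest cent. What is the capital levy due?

$2,082.35

1 Jan – 7 Feb 2030: 38 days, exemption $396,000 → ($671,000 − $396,000) × 1.55% × 38/365 = $443.7671
8 Feb – 31 Dec 2030: 327 days, exemption $553,000 → ($671,000 − $553,000) × 1.55% × 327/365 = $1,638.5836
Total = $2,082.3507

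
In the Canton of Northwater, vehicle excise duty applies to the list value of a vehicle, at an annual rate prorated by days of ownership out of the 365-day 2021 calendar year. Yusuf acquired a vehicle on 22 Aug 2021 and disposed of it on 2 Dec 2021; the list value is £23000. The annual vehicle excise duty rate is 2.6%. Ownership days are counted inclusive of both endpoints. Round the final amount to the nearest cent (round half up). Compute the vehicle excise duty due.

Days held (22 Aug – 2 Dec 2021): 103 out of 365
Tax = £23000 × 2.6% × 103/365 = £168.7507

£168.75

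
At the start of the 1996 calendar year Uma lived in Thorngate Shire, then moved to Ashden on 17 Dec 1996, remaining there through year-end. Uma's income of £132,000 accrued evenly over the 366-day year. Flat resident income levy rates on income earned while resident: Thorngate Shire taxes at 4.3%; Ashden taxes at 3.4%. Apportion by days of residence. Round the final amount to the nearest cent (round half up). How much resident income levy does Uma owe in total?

£5,627.31

Thorngate Shire, 1 Jan – 16 Dec 1996: 351 days → £132,000 × 4.3% × 351/366 = £5,443.3770
Ashden, 17 Dec – 31 Dec 1996: 15 days → £132,000 × 3.4% × 15/366 = £183.9344
Total = £5,627.3115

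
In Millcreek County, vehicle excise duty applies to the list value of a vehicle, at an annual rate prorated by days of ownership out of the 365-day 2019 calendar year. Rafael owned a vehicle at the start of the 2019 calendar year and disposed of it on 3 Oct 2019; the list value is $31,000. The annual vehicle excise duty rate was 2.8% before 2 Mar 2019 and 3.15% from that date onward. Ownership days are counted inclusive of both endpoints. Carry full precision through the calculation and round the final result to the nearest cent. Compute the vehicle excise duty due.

$720.56

1 Jan – 1 Mar 2019: 60 days at 2.8% → $31,000 × 2.8% × 60/365 = $142.6849
2 Mar – 3 Oct 2019: 216 days at 3.15% → $31,000 × 3.15% × 216/365 = $577.8740
Total = $720.5589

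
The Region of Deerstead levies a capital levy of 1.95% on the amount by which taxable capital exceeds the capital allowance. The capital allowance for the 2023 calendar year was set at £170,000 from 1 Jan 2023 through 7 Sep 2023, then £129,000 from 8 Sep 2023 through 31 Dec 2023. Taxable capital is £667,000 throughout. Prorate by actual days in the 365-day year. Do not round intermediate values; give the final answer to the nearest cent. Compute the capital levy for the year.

£9,943.40

1 Jan – 7 Sep 2023: 250 days, exemption £170,000 → (£667,000 − £170,000) × 1.95% × 250/365 = £6,638.0137
8 Sep – 31 Dec 2023: 115 days, exemption £129,000 → (£667,000 − £129,000) × 1.95% × 115/365 = £3,305.3836
Total = £9,943.3973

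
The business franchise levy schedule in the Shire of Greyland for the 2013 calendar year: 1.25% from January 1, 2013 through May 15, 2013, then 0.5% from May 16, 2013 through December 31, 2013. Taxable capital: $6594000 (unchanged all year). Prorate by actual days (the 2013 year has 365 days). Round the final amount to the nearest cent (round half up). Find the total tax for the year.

$51261.58

January 1 – May 15, 2013: 135 days at 1.25% → $6594000 × 1.25% × 135/365 = $30485.9589
May 16 – December 31, 2013: 230 days at 0.5% → $6594000 × 0.5% × 230/365 = $20775.6164
Total = $51261.5753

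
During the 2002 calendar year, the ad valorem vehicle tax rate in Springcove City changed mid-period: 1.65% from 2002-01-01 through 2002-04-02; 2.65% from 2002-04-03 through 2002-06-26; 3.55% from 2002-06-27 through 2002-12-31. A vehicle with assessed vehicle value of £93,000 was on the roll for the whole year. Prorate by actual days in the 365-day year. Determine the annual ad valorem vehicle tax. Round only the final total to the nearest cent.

£2,661.20

2002-01-01 to 2002-04-02: 92 days at 1.65% → £93,000 × 1.65% × 92/365 = £386.7781
2002-04-03 to 2002-06-26: 85 days at 2.65% → £93,000 × 2.65% × 85/365 = £573.9247
2002-06-27 to 2002-12-31: 188 days at 3.55% → £93,000 × 3.55% × 188/365 = £1,700.4986
Total = £2,661.2014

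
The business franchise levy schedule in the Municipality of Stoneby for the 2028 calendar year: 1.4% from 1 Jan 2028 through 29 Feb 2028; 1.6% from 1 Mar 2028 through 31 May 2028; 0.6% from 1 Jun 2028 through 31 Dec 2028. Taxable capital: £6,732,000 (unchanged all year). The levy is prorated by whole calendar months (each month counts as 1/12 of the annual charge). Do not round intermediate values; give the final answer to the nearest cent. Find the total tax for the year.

1 Jan – 29 Feb 2028: 2 months at 1.4% → £6,732,000 × 1.4% × 2/12 = £15,708.0000
1 Mar – 31 May 2028: 3 months at 1.6% → £6,732,000 × 1.6% × 3/12 = £26,928.0000
1 Jun – 31 Dec 2028: 7 months at 0.6% → £6,732,000 × 0.6% × 7/12 = £23,562.0000
Total = £66,198.0000

£66,198.00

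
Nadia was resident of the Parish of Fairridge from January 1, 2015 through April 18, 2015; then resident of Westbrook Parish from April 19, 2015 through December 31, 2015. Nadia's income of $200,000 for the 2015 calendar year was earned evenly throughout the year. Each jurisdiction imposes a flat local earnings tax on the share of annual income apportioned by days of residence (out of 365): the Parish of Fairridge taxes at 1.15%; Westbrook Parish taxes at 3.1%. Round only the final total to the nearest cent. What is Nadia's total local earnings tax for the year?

The Parish of Fairridge, January 1 – April 18, 2015: 108 days → $200,000 × 1.15% × 108/365 = $680.5479
Westbrook Parish, April 19 – December 31, 2015: 257 days → $200,000 × 3.1% × 257/365 = $4,365.4795
Total = $5,046.0274

$5,046.03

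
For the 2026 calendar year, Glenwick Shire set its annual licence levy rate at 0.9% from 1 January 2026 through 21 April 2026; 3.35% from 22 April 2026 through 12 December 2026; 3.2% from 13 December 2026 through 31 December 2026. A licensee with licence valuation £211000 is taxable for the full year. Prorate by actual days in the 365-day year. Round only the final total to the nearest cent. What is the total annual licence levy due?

£5479.93

1 January – 21 April 2026: 111 days at 0.9% → £211000 × 0.9% × 111/365 = £577.5041
22 April – 12 December 2026: 235 days at 3.35% → £211000 × 3.35% × 235/365 = £4550.9521
13 December – 31 December 2026: 19 days at 3.2% → £211000 × 3.2% × 19/365 = £351.4740
Total = £5479.9301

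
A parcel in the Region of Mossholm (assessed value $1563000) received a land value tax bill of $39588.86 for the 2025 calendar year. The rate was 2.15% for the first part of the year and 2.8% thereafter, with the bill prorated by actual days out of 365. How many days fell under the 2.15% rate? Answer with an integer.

150 days

Let d = days at the first rate; then 365 − d days at the second rate.
$1563000 × [2.15%·d + 2.8%·(365−d)] / 365 = $39588.86
Solving gives d = 150, so the new rate took effect on May 31, 2025.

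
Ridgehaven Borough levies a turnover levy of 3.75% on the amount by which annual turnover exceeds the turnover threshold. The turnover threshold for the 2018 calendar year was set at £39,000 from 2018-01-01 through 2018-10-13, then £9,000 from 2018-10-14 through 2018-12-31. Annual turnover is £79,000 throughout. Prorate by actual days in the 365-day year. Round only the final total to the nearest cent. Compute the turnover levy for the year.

2018-01-01 to 2018-10-13: 286 days, exemption £39,000 → (£79,000 − £39,000) × 3.75% × 286/365 = £1,175.3425
2018-10-14 to 2018-12-31: 79 days, exemption £9,000 → (£79,000 − £9,000) × 3.75% × 79/365 = £568.1507
Total = £1,743.4932

£1,743.49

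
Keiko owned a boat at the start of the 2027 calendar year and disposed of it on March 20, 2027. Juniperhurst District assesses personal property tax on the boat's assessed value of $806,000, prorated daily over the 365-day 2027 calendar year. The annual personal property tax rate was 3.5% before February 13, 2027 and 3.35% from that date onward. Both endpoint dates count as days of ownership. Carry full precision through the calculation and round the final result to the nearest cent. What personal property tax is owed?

January 1 – February 12, 2027: 43 days at 3.5% → $806,000 × 3.5% × 43/365 = $3,323.3699
February 13 – March 20, 2027: 36 days at 3.35% → $806,000 × 3.35% × 36/365 = $2,663.1123
Total = $5,986.4822

$5,986.48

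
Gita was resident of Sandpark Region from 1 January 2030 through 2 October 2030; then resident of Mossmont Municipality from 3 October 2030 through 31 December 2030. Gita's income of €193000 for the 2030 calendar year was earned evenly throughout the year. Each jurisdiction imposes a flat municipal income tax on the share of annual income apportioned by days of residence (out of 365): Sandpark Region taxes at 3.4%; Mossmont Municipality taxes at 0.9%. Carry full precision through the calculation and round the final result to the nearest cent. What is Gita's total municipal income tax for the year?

€5372.27

Sandpark Region, 1 January – 2 October 2030: 275 days → €193000 × 3.4% × 275/365 = €4943.9726
Mossmont Municipality, 3 October – 31 December 2030: 90 days → €193000 × 0.9% × 90/365 = €428.3014
Total = €5372.2740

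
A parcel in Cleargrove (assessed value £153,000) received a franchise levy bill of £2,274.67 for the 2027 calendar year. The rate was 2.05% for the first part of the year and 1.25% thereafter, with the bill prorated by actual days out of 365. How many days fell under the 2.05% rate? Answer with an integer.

108 days

Let d = days at the first rate; then 365 − d days at the second rate.
£153,000 × [2.05%·d + 1.25%·(365−d)] / 365 = £2,274.67
Solving gives d = 108, so the new rate took effect on April 19, 2027.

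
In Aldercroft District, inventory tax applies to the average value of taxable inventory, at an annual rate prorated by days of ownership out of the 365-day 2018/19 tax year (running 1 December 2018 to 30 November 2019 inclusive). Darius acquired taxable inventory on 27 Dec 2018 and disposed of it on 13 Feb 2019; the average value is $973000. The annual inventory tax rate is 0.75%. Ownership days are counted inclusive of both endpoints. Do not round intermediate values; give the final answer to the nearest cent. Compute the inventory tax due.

$979.66

Days held (27 Dec 2018 – 13 Feb 2019): 49 out of 365
Tax = $973000 × 0.75% × 49/365 = $979.6644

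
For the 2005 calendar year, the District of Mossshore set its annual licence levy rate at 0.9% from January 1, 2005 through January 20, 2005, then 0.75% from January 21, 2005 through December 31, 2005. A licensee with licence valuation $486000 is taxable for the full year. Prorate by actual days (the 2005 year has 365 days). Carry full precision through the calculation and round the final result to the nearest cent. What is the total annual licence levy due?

$3684.95

January 1 – January 20, 2005: 20 days at 0.9% → $486000 × 0.9% × 20/365 = $239.6712
January 21 – December 31, 2005: 345 days at 0.75% → $486000 × 0.75% × 345/365 = $3445.2740
Total = $3684.9452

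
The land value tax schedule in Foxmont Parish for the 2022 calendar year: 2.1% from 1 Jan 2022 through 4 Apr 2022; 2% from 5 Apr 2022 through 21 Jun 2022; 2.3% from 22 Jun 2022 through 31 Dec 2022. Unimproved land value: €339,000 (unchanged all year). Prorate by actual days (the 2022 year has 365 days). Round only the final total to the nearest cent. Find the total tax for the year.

€7,405.06

1 Jan – 4 Apr 2022: 94 days at 2.1% → €339,000 × 2.1% × 94/365 = €1,833.3863
5 Apr – 21 Jun 2022: 78 days at 2% → €339,000 × 2% × 78/365 = €1,448.8767
22 Jun – 31 Dec 2022: 193 days at 2.3% → €339,000 × 2.3% × 193/365 = €4,122.7973
Total = €7,405.0603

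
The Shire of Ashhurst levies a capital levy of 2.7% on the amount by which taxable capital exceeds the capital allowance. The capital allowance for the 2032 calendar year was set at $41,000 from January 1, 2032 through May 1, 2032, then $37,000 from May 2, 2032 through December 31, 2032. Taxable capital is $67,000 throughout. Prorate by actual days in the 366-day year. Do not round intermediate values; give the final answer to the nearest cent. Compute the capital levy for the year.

$774.00

January 1 – May 1, 2032: 122 days, exemption $41,000 → ($67,000 − $41,000) × 2.7% × 122/366 = $234.0000
May 2 – December 31, 2032: 244 days, exemption $37,000 → ($67,000 − $37,000) × 2.7% × 244/366 = $540.0000
Total = $774.0000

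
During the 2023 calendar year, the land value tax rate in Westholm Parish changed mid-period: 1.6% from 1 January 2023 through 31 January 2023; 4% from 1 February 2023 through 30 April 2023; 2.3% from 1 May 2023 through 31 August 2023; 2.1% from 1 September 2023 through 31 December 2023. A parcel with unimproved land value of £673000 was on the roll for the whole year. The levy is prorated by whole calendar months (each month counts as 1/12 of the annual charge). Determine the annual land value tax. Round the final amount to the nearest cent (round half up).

£17498.00

1 January – 31 January 2023: 1 month at 1.6% → £673000 × 1.6% × 1/12 = £897.3333
1 February – 30 April 2023: 3 months at 4% → £673000 × 4% × 3/12 = £6730.0000
1 May – 31 August 2023: 4 months at 2.3% → £673000 × 2.3% × 4/12 = £5159.6667
1 September – 31 December 2023: 4 months at 2.1% → £673000 × 2.1% × 4/12 = £4711.0000
Total = £17498.0000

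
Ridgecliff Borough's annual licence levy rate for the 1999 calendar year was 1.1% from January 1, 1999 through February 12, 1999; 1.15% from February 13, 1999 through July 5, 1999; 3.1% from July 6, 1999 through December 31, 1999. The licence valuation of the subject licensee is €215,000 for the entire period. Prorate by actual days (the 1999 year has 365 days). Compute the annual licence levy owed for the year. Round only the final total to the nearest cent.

January 1 – February 12, 1999: 43 days at 1.1% → €215,000 × 1.1% × 43/365 = €278.6164
February 13 – July 5, 1999: 143 days at 1.15% → €215,000 × 1.15% × 143/365 = €968.6781
July 6 – December 31, 1999: 179 days at 3.1% → €215,000 × 3.1% × 179/365 = €3,268.5890
Total = €4,515.8836

€4,515.88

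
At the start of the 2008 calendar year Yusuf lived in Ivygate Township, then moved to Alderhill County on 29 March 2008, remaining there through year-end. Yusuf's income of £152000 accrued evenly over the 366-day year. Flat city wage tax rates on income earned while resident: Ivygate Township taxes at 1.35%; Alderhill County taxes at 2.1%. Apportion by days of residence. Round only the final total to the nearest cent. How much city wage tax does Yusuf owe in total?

Ivygate Township, 1 January – 28 March 2008: 88 days → £152000 × 1.35% × 88/366 = £493.3770
Alderhill County, 29 March – 31 December 2008: 278 days → £152000 × 2.1% × 278/366 = £2424.5246
Total = £2917.9016

£2917.90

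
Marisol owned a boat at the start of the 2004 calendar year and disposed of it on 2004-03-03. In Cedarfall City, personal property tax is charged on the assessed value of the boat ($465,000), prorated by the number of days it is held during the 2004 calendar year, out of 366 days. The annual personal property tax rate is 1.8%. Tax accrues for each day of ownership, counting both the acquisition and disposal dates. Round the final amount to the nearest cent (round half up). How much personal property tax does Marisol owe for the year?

$1,440.74

Days held (2004-01-01 to 2004-03-03): 63 out of 366
Tax = $465,000 × 1.8% × 63/366 = $1,440.7377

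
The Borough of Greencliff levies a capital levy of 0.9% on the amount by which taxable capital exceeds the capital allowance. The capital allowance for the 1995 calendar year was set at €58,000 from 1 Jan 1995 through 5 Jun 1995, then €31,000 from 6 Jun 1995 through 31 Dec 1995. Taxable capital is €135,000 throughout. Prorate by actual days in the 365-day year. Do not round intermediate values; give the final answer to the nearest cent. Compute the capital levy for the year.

€832.14

1 Jan – 5 Jun 1995: 156 days, exemption €58,000 → (€135,000 − €58,000) × 0.9% × 156/365 = €296.1863
6 Jun – 31 Dec 1995: 209 days, exemption €31,000 → (€135,000 − €31,000) × 0.9% × 209/365 = €535.9562
Total = €832.1425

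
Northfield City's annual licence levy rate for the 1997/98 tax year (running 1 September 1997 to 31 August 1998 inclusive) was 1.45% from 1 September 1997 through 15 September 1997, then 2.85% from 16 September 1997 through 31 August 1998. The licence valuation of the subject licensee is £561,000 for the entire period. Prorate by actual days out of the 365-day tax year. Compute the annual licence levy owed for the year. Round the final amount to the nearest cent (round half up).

£15,665.73

1 September – 15 September 1997: 15 days at 1.45% → £561,000 × 1.45% × 15/365 = £334.2945
16 September 1997 – 31 August 1998: 350 days at 2.85% → £561,000 × 2.85% × 350/365 = £15,331.4384
Total = £15,665.7329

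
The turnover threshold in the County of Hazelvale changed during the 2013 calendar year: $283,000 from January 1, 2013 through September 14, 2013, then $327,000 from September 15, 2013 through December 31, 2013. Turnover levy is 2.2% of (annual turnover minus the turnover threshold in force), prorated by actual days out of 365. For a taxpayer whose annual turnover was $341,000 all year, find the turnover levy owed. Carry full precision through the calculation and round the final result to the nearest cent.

January 1 – September 14, 2013: 257 days, exemption $283,000 → ($341,000 − $283,000) × 2.2% × 257/365 = $898.4438
September 15 – December 31, 2013: 108 days, exemption $327,000 → ($341,000 − $327,000) × 2.2% × 108/365 = $91.1342
Total = $989.5781

$989.58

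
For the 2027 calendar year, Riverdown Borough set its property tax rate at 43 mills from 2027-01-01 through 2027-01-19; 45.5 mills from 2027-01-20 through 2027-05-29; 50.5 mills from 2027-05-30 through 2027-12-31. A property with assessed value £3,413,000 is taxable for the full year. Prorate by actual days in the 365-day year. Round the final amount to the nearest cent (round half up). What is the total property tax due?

£164,946.08

2027-01-01 to 2027-01-19: 19 days at 43 mills → £3,413,000 × 4.3% × 19/365 = £7,639.5096
2027-01-20 to 2027-05-29: 130 days at 45.5 mills → £3,413,000 × 4.55% × 130/365 = £55,309.3014
2027-05-30 to 2027-12-31: 216 days at 50.5 mills → £3,413,000 × 5.05% × 216/365 = £101,997.2712
Total = £164,946.0822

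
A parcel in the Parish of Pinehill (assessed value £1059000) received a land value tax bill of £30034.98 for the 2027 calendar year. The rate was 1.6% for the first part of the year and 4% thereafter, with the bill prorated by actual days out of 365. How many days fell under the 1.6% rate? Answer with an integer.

177 days

Let d = days at the first rate; then 365 − d days at the second rate.
£1059000 × [1.6%·d + 4%·(365−d)] / 365 = £30034.98
Solving gives d = 177, so the new rate took effect on June 27, 2027.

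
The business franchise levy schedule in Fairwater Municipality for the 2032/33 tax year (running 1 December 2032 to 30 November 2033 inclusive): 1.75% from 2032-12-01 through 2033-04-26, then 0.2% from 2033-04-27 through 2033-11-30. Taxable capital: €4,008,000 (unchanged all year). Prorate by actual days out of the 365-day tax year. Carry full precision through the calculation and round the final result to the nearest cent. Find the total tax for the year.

2032-12-01 to 2033-04-26: 147 days at 1.75% → €4,008,000 × 1.75% × 147/365 = €28,248.1644
2033-04-27 to 2033-11-30: 218 days at 0.2% → €4,008,000 × 0.2% × 218/365 = €4,787.6384
Total = €33,035.8027

€33,035.80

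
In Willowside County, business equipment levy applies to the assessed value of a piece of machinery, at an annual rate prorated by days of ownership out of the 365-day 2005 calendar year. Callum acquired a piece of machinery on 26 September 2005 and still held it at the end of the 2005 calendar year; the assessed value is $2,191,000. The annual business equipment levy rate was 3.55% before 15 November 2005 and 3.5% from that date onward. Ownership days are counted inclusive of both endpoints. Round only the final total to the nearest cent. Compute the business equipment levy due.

26 September – 14 November 2005: 50 days at 3.55% → $2,191,000 × 3.55% × 50/365 = $10,654.8630
15 November – 31 December 2005: 47 days at 3.5% → $2,191,000 × 3.5% × 47/365 = $9,874.5068
Total = $20,529.3699

$20,529.37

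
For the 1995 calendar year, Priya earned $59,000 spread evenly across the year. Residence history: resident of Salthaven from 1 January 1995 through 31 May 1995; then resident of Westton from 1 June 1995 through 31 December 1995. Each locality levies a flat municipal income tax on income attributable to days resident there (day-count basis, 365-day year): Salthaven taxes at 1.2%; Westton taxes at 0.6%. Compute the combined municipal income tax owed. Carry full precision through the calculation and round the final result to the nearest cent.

Salthaven, 1 January – 31 May 1995: 151 days → $59,000 × 1.2% × 151/365 = $292.8986
Westton, 1 June – 31 December 1995: 214 days → $59,000 × 0.6% × 214/365 = $207.5507
Total = $500.4493

$500.45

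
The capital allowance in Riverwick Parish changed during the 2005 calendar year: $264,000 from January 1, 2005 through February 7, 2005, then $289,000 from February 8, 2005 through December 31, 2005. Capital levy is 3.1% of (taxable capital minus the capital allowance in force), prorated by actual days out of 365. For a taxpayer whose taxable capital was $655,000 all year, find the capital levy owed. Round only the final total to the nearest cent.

January 1 – February 7, 2005: 38 days, exemption $264,000 → ($655,000 − $264,000) × 3.1% × 38/365 = $1,261.9123
February 8 – December 31, 2005: 327 days, exemption $289,000 → ($655,000 − $289,000) × 3.1% × 327/365 = $10,164.7726
Total = $11,426.6849

$11,426.68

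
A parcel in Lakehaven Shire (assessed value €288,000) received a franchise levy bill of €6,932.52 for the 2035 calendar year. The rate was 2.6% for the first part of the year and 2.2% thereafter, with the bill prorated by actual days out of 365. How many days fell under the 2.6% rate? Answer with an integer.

189 days

Let d = days at the first rate; then 365 − d days at the second rate.
€288,000 × [2.6%·d + 2.2%·(365−d)] / 365 = €6,932.52
Solving gives d = 189, so the new rate took effect on 9 Jul 2035.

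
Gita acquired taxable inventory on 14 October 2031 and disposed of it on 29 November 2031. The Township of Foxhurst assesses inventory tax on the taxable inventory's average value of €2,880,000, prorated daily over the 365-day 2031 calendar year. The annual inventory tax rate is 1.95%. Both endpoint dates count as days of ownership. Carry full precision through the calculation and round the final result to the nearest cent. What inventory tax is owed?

€7,231.56

Days held (14 October – 29 November 2031): 47 out of 365
Tax = €2,880,000 × 1.95% × 47/365 = €7,231.5616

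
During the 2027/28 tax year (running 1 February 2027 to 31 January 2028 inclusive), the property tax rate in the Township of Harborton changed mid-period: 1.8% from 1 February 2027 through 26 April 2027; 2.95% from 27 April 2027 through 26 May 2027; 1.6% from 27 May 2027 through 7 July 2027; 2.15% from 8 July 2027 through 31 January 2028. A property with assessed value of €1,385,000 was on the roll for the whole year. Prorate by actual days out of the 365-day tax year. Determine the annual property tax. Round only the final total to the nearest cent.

1 February – 26 April 2027: 85 days at 1.8% → €1,385,000 × 1.8% × 85/365 = €5,805.6164
27 April – 26 May 2027: 30 days at 2.95% → €1,385,000 × 2.95% × 30/365 = €3,358.1507
27 May – 7 July 2027: 42 days at 1.6% → €1,385,000 × 1.6% × 42/365 = €2,549.9178
8 July 2027 – 31 January 2028: 208 days at 2.15% → €1,385,000 × 2.15% × 208/365 = €16,969.0959
Total = €28,682.7808

€28,682.78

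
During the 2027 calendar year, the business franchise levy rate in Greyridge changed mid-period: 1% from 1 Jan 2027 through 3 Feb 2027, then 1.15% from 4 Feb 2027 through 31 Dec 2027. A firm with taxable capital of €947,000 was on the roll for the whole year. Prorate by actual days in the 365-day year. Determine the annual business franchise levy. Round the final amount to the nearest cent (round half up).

1 Jan – 3 Feb 2027: 34 days at 1% → €947,000 × 1% × 34/365 = €882.1370
4 Feb – 31 Dec 2027: 331 days at 1.15% → €947,000 × 1.15% × 331/365 = €9,876.0425
Total = €10,758.1795

€10,758.18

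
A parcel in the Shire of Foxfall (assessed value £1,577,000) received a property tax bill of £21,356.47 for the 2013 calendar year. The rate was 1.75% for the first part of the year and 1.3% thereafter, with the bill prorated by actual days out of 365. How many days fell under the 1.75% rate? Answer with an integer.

Let d = days at the first rate; then 365 − d days at the second rate.
£1,577,000 × [1.75%·d + 1.3%·(365−d)] / 365 = £21,356.47
Solving gives d = 44, so the new rate took effect on 14 February 2013.

44 days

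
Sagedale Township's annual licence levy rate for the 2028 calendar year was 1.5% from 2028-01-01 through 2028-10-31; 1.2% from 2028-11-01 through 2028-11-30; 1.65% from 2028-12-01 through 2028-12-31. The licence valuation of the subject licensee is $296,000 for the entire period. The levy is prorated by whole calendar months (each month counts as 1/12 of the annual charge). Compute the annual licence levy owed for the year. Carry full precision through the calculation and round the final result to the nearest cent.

2028-01-01 to 2028-10-31: 10 months at 1.5% → $296,000 × 1.5% × 10/12 = $3,700.0000
2028-11-01 to 2028-11-30: 1 month at 1.2% → $296,000 × 1.2% × 1/12 = $296.0000
2028-12-01 to 2028-12-31: 1 month at 1.65% → $296,000 × 1.65% × 1/12 = $407.0000
Total = $4,403.0000

$4,403.00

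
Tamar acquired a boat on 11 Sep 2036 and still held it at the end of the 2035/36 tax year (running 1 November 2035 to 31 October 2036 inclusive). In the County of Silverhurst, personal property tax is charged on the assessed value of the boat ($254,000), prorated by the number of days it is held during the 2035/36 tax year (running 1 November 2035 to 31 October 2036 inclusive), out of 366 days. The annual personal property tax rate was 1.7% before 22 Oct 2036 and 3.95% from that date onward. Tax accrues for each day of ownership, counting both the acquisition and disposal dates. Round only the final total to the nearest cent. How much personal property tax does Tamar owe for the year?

$757.84

11 Sep – 21 Oct 2036: 41 days at 1.7% → $254,000 × 1.7% × 41/366 = $483.7104
22 Oct – 31 Oct 2036: 10 days at 3.95% → $254,000 × 3.95% × 10/366 = $274.1257
Total = $757.8361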